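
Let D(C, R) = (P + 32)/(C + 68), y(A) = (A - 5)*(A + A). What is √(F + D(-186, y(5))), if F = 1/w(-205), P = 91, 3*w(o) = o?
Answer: 3*I*√68723790/24190 ≈ 1.0281*I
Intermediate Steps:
w(o) = o/3
F = -3/205 (F = 1/((⅓)*(-205)) = 1/(-205/3) = -3/205 ≈ -0.014634)
y(A) = 2*A*(-5 + A) (y(A) = (-5 + A)*(2*A) = 2*A*(-5 + A))
D(C, R) = 123/(68 + C) (D(C, R) = (91 + 32)/(C + 68) = 123/(68 + C))
√(F + D(-186, y(5))) = √(-3/205 + 123/(68 - 186)) = √(-3/205 + 123/(-118)) = √(-3/205 + 123*(-1/118)) = √(-3/205 - 123/118) = √(-25569/24190) = 3*I*√68723790/24190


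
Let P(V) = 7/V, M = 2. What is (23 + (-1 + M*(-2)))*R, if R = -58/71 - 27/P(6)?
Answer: -214344/497 ≈ -431.28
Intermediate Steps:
R = -11908/497 (R = -58/71 - 27/(7/6) = -58*1/71 - 27/(7*(1/6)) = -58/71 - 27/7/6 = -58/71 - 27*6/7 = -58/71 - 162/7 = -11908/497 ≈ -23.960)
(23 + (-1 + M*(-2)))*R = (23 + (-1 + 2*(-2)))*(-11908/497) = (23 + (-1 - 4))*(-11908/497) = (23 - 5)*(-11908/497) = 18*(-11908/497) = -214344/497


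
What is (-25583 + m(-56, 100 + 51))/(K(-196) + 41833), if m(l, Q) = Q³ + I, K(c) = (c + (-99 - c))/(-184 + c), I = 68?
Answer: 118056880/1445149 ≈ 81.692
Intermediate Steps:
K(c) = -99/(-184 + c)
m(l, Q) = 68 + Q³ (m(l, Q) = Q³ + 68 = 68 + Q³)
(-25583 + m(-56, 100 + 51))/(K(-196) + 41833) = (-25583 + (68 + (100 + 51)³))/(-99/(-184 - 196) + 41833) = (-25583 + (68 + 151³))/(-99/(-380) + 41833) = (-25583 + (68 + 3442951))/(-99*(-1/380) + 41833) = (-25583 + 3443019)/(99/380 + 41833) = 3417436/(15896639/380) = 3417436*(380/15896639) = 118056880/1445149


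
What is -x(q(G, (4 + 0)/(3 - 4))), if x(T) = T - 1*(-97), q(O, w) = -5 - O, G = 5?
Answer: -87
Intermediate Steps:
x(T) = 97 + T (x(T) = T + 97 = 97 + T)
-x(q(G, (4 + 0)/(3 - 4))) = -(97 + (-5 - 1*5)) = -(97 + (-5 - 5)) = -(97 - 10) = -1*87 = -87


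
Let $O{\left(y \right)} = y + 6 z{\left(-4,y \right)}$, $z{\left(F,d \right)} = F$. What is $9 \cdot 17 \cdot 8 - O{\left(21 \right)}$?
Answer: $1227$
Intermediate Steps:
$O{\left(y \right)} = -24 + y$ ($O{\left(y \right)} = y + 6 \left(-4\right) = y - 24 = -24 + y$)
$9 \cdot 17 \cdot 8 - O{\left(21 \right)} = 9 \cdot 17 \cdot 8 - \left(-24 + 21\right) = 153 \cdot 8 - -3 = 1224 + 3 = 1227$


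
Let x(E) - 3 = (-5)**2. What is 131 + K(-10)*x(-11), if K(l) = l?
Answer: -149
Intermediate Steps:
x(E) = 28 (x(E) = 3 + (-5)**2 = 3 + 25 = 28)
131 + K(-10)*x(-11) = 131 - 10*28 = 131 - 280 = -149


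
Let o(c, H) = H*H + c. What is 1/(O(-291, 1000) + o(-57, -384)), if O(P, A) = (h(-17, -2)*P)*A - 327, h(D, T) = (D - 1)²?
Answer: -1/94136928 ≈ -1.0623e-8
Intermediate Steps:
o(c, H) = c + H² (o(c, H) = H² + c = c + H²)
h(D, T) = (-1 + D)²
O(P, A) = -327 + 324*A*P (O(P, A) = ((-1 - 17)²*P)*A - 327 = ((-18)²*P)*A - 327 = (324*P)*A - 327 = 324*A*P - 327 = -327 + 324*A*P)
1/(O(-291, 1000) + o(-57, -384)) = 1/((-327 + 324*1000*(-291)) + (-57 + (-384)²)) = 1/((-327 - 94284000) + (-57 + 147456)) = 1/(-94284327 + 147399) = 1/(-94136928) = -1/94136928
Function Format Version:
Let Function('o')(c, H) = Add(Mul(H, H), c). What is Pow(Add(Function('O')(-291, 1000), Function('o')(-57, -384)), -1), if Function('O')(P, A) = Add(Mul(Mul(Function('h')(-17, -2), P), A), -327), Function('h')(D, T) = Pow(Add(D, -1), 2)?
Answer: Rational(-1, 94136928) ≈ -1.0623e-8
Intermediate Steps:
Function('o')(c, H) = Add(c, Pow(H, 2)) (Function('o')(c, H) = Add(Pow(H, 2), c) = Add(c, Pow(H, 2)))
Function('h')(D, T) = Pow(Add(-1, D), 2)
Function('O')(P, A) = Add(-327, Mul(324, A, P)) (Function('O')(P, A) = Add(Mul(Mul(Pow(Add(-1, -17), 2), P), A), -327) = Add(Mul(Mul(Pow(-18, 2), P), A), -327) = Add(Mul(Mul(324, P), A), -327) = Add(Mul(324, A, P), -327) = Add(-327, Mul(324, A, P)))
Pow(Add(Function('O')(-291, 1000), Function('o')(-57, -384)), -1) = Pow(Add(Add(-327, Mul(324, 1000, -291)), Add(-57, Pow(-384, 2))), -1) = Pow(Add(Add(-327, -94284000), Add(-57, 147456)), -1) = Pow(Add(-94284327, 147399), -1) = Pow(-94136928, -1) = Rational(-1, 94136928)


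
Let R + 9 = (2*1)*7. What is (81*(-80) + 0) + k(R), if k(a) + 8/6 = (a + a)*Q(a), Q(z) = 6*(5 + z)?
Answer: -17644/3 ≈ -5881.3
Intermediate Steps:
R = 5 (R = -9 + (2*1)*7 = -9 + 2*7 = -9 + 14 = 5)
Q(z) = 30 + 6*z
k(a) = -4/3 + 2*a*(30 + 6*a) (k(a) = -4/3 + (a + a)*(30 + 6*a) = -4/3 + (2*a)*(30 + 6*a) = -4/3 + 2*a*(30 + 6*a))
(81*(-80) + 0) + k(R) = (81*(-80) + 0) + (-4/3 + 12*5*(5 + 5)) = (-6480 + 0) + (-4/3 + 12*5*10) = -6480 + (-4/3 + 600) = -6480 + 1796/3 = -17644/3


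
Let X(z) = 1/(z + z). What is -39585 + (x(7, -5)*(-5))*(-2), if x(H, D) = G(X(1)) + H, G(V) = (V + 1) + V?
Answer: -39495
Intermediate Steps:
X(z) = 1/(2*z)
G(V) = 1 + 2*V (G(V) = (1 + V) + V = 1 + 2*V)
x(H, D) = 2 + H (x(H, D) = (1 + 2*((½)/1)) + H = (1 + 2*((½)*1)) + H = (1 + 2*(½)) + H = (1 + 1) + H = 2 + H)
-39585 + (x(7, -5)*(-5))*(-2) = -39585 + ((2 + 7)*(-5))*(-2) = -39585 + (9*(-5))*(-2) = -39585 - 45*(-2) = -39585 + 90 = -39495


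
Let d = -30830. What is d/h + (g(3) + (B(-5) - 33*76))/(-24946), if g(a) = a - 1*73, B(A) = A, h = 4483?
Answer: -757505591/111832918 ≈ -6.7735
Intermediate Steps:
g(a) = -73 + a (g(a) = a - 73 = -73 + a)
d/h + (g(3) + (B(-5) - 33*76))/(-24946) = -30830/4483 + ((-73 + 3) + (-5 - 33*76))/(-24946) = -30830*1/4483 + (-70 + (-5 - 2508))*(-1/24946) = -30830/4483 + (-70 - 2513)*(-1/24946) = -30830/4483 - 2583*(-1/24946) = -30830/4483 + 2583/24946 = -757505591/111832918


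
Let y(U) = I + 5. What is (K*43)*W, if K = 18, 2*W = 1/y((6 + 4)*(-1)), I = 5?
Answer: 387/10 ≈ 38.700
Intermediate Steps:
y(U) = 10 (y(U) = 5 + 5 = 10)
W = 1/20 (W = (½)/10 = (½)*(⅒) = 1/20 ≈ 0.050000)
(K*43)*W = (18*43)*(1/20) = 774*(1/20) = 387/10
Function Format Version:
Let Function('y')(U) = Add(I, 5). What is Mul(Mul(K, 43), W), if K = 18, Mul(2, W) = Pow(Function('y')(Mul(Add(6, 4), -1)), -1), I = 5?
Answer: Rational(387, 10) ≈ 38.700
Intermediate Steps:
Function('y')(U) = 10 (Function('y')(U) = Add(5, 5) = 10)
W = Rational(1, 20) (W = Mul(Rational(1, 2), Pow(10, -1)) = Mul(Rational(1, 2), Rational(1, 10)) = Rational(1, 20) ≈ 0.050000)
Mul(Mul(K, 43), W) = Mul(Mul(18, 43), Rational(1, 20)) = Mul(774, Rational(1, 20)) = Rational(387, 10)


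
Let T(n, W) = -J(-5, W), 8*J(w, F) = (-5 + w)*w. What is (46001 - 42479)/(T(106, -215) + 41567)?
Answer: 14088/166243 ≈ 0.084743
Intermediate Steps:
J(w, F) = w*(-5 + w)/8 (J(w, F) = ((-5 + w)*w)/8 = (w*(-5 + w))/8 = w*(-5 + w)/8)
T(n, W) = -25/4 (T(n, W) = -(-5)*(-5 - 5)/8 = -(-5)*(-10)/8 = -1*25/4 = -25/4)
(46001 - 42479)/(T(106, -215) + 41567) = (46001 - 42479)/(-25/4 + 41567) = 3522/(166243/4) = 3522*(4/166243) = 14088/166243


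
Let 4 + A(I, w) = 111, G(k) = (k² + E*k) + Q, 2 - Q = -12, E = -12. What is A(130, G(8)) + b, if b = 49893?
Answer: 50000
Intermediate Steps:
Q = 14 (Q = 2 - 1*(-12) = 2 + 12 = 14)
G(k) = 14 + k² - 12*k (G(k) = (k² - 12*k) + 14 = 14 + k² - 12*k)
A(I, w) = 107 (A(I, w) = -4 + 111 = 107)
A(130, G(8)) + b = 107 + 49893 = 50000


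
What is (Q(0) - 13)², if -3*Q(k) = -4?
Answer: 1225/9 ≈ 136.11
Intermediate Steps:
Q(k) = 4/3 (Q(k) = -⅓*(-4) = 4/3)
(Q(0) - 13)² = (4/3 - 13)² = (-35/3)² = 1225/9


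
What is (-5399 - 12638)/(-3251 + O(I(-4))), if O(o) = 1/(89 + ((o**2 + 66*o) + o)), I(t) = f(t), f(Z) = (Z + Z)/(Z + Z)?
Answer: 2831809/510406 ≈ 5.5481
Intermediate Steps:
f(Z) = 1 (f(Z) = (2*Z)/((2*Z)) = (2*Z)*(1/(2*Z)) = 1)
I(t) = 1
O(o) = 1/(89 + o**2 + 67*o) (O(o) = 1/(89 + (o**2 + 67*o)) = 1/(89 + o**2 + 67*o))
(-5399 - 12638)/(-3251 + O(I(-4))) = (-5399 - 12638)/(-3251 + 1/(89 + 1**2 + 67*1)) = -18037/(-3251 + 1/(89 + 1 + 67)) = -18037/(-3251 + 1/157) = -18037/(-510406/157) = -18037*(-157/510406) = 2831809/510406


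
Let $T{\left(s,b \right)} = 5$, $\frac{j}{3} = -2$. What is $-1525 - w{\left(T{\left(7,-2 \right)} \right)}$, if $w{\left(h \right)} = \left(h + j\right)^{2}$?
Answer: $-1526$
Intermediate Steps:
$j = -6$ ($j = 3 \left(-2\right) = -6$)
$w{\left(h \right)} = \left(-6 + h\right)^{2}$ ($w{\left(h \right)} = \left(h - 6\right)^{2} = \left(-6 + h\right)^{2}$)
$-1525 - w{\left(T{\left(7,-2 \right)} \right)} = -1525 - \left(-6 + 5\right)^{2} = -1525 - \left(-1\right)^{2} = -1525 - 1 = -1526$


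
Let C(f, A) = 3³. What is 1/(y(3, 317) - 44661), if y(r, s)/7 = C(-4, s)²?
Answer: -1/39558 ≈ -2.5279e-5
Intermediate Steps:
C(f, A) = 27
y(r, s) = 5103 (y(r, s) = 7*27² = 7*729 = 5103)
1/(y(3, 317) - 44661) = 1/(5103 - 44661) = 1/(-39558) = -1/39558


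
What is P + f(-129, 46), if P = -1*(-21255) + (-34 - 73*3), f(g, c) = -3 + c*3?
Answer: 21137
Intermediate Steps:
f(g, c) = -3 + 3*c
P = 21002 (P = 21255 + (-34 - 219) = 21255 - 253 = 21002)
P + f(-129, 46) = 21002 + (-3 + 3*46) = 21002 + (-3 + 138) = 21002 + 135 = 21137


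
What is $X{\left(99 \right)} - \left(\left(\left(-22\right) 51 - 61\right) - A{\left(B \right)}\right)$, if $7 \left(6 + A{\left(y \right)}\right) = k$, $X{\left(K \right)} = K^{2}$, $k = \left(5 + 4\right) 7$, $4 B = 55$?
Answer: $10987$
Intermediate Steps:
$B = \frac{55}{4}$ ($B = \frac{1}{4} \cdot 55 = \frac{55}{4} \approx 13.75$)
$k = 63$ ($k = 9 \cdot 7 = 63$)
$A{\left(y \right)} = 3$ ($A{\left(y \right)} = -6 + \frac{1}{7} \cdot 63 = -6 + 9 = 3$)
$X{\left(99 \right)} - \left(\left(\left(-22\right) 51 - 61\right) - A{\left(B \right)}\right) = 99^{2} - \left(\left(\left(-22\right) 51 - 61\right) - 3\right) = 9801 - \left(\left(-1122 - 61\right) - 3\right) = 9801 - \left(-1183 - 3\right) = 9801 - -1186 = 9801 + 1186 = 10987$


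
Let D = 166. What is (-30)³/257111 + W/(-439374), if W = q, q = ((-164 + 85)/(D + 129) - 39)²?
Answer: -533443792913608/4915515248965425 ≈ -0.10852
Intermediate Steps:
q = 134189056/87025 (q = ((-164 + 85)/(166 + 129) - 39)² = (-79/295 - 39)² = (-11584/295)² = 134189056/87025 ≈ 1542.0)
W = 134189056/87025 ≈ 1542.0
(-30)³/257111 + W/(-439374) = (-30)³/257111 + (134189056/87025)/(-439374) = -27000*1/257111 + (134189056/87025)*(-1/439374) = -27000/257111 - 67094528/19118261175 = -533443792913608/4915515248965425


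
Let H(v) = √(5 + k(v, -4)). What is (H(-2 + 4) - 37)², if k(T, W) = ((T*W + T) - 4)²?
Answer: (37 - √105)² ≈ 715.73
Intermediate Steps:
k(T, W) = (-4 + T + T*W)² (k(T, W) = ((T + T*W) - 4)² = (-4 + T + T*W)²)
H(v) = √(5 + (-4 - 3*v)²) (H(v) = √(5 + (-4 + v + v*(-4))²) = √(5 + (-4 + v - 4*v)²) = √(5 + (-4 - 3*v)²))
(H(-2 + 4) - 37)² = (√(5 + (4 + 3*(-2 + 4))²) - 37)² = (√(5 + (4 + 3*2)²) - 37)² = (√(5 + (4 + 6)²) - 37)² = (√(5 + 10²) - 37)² = (√(5 + 100) - 37)² = (√105 - 37)² = (-37 + √105)²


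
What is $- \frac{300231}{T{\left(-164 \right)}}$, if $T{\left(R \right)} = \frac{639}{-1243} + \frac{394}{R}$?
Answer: $\frac{30601344906}{297269} \approx 1.0294 \cdot 10^{5}$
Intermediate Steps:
$T{\left(R \right)} = - \frac{639}{1243} + \frac{394}{R}$ ($T{\left(R \right)} = 639 \left(- \frac{1}{1243}\right) + \frac{394}{R} = - \frac{639}{1243} + \frac{394}{R}$)
$- \frac{300231}{T{\left(-164 \right)}} = - \frac{300231}{- \frac{639}{1243} + \frac{394}{-164}} = - \frac{300231}{- \frac{639}{1243} + 394 \left(- \frac{1}{164}\right)} = - \frac{300231}{- \frac{639}{1243} - \frac{197}{82}} = - \frac{300231}{- \frac{297269}{101926}} = \left(-300231\right) \left(- \frac{101926}{297269}\right) = \frac{30601344906}{297269}$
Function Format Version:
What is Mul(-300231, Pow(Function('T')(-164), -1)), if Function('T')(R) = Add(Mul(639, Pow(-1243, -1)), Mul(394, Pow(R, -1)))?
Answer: Rational(30601344906, 297269) ≈ 1.0294e+5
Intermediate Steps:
Function('T')(R) = Add(Rational(-639, 1243), Mul(394, Pow(R, -1))) (Function('T')(R) = Add(Mul(639, Rational(-1, 1243)), Mul(394, Pow(R, -1))) = Add(Rational(-639, 1243), Mul(394, Pow(R, -1))))
Mul(-300231, Pow(Function('T')(-164), -1)) = Mul(-300231, Pow(Add(Rational(-639, 1243), Mul(394, Pow(-164, -1))), -1)) = Mul(-300231, Pow(Add(Rational(-639, 1243), Mul(394, Rational(-1, 164))), -1)) = Mul(-300231, Pow(Add(Rational(-639, 1243), Rational(-197, 82)), -1)) = Mul(-300231, Pow(Rational(-297269, 101926), -1)) = Mul(-300231, Rational(-101926, 297269)) = Rational(30601344906, 297269)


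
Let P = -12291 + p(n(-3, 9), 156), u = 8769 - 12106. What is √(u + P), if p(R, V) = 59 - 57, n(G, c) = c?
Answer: I*√15626 ≈ 125.0*I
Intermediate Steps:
u = -3337
p(R, V) = 2
P = -12289 (P = -12291 + 2 = -12289)
√(u + P) = √(-3337 - 12289) = √(-15626) = I*√15626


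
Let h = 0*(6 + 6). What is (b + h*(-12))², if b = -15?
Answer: 225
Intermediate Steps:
h = 0 (h = 0*12 = 0)
(b + h*(-12))² = (-15 + 0*(-12))² = (-15 + 0)² = (-15)² = 225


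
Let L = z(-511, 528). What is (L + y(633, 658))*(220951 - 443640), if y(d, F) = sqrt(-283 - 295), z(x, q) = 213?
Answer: -47432757 - 3785713*I*sqrt(2) ≈ -4.7433e+7 - 5.3538e+6*I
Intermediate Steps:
L = 213
y(d, F) = 17*I*sqrt(2) (y(d, F) = sqrt(-578) = 17*I*sqrt(2))
(L + y(633, 658))*(220951 - 443640) = (213 + 17*I*sqrt(2))*(220951 - 443640) = (213 + 17*I*sqrt(2))*(-222689) = -47432757 - 3785713*I*sqrt(2)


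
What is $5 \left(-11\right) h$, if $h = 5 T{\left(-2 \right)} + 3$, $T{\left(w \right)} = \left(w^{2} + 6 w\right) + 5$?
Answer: $660$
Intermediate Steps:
$T{\left(w \right)} = 5 + w^{2} + 6 w$
$h = -12$ ($h = 5 \left(5 + \left(-2\right)^{2} + 6 \left(-2\right)\right) + 3 = 5 \left(5 + 4 - 12\right) + 3 = 5 \left(-3\right) + 3 = -15 + 3 = -12$)
$5 \left(-11\right) h = 5 \left(-11\right) \left(-12\right) = \left(-55\right) \left(-12\right) = 660$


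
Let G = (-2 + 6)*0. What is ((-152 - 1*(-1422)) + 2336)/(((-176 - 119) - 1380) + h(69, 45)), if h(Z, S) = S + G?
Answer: -1803/815 ≈ -2.2123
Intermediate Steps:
G = 0 (G = 4*0 = 0)
h(Z, S) = S (h(Z, S) = S + 0 = S)
((-152 - 1*(-1422)) + 2336)/(((-176 - 119) - 1380) + h(69, 45)) = ((-152 - 1*(-1422)) + 2336)/(((-176 - 119) - 1380) + 45) = ((-152 + 1422) + 2336)/((-295 - 1380) + 45) = (1270 + 2336)/(-1675 + 45) = 3606/(-1630) = 3606*(-1/1630) = -1803/815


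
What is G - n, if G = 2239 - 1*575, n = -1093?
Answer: 2757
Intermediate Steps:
G = 1664 (G = 2239 - 575 = 1664)
G - n = 1664 - 1*(-1093) = 1664 + 1093 = 2757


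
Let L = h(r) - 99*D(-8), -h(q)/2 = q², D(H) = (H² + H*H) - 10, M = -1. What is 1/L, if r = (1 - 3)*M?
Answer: -1/11690 ≈ -8.5543e-5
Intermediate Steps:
D(H) = -10 + 2*H² (D(H) = (H² + H²) - 10 = 2*H² - 10 = -10 + 2*H²)
r = 2 (r = (1 - 3)*(-1) = -2*(-1) = 2)
h(q) = -2*q²
L = -11690 (L = -2*2² - 99*(-10 + 2*(-8)²) = -2*4 - 99*(-10 + 2*64) = -8 - 99*(-10 + 128) = -8 - 99*118 = -8 - 11682 = -11690)
1/L = 1/(-11690) = -1/11690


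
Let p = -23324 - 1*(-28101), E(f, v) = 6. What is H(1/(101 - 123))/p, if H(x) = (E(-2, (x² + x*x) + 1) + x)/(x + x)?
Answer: -131/9554 ≈ -0.013712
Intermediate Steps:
p = 4777 (p = -23324 + 28101 = 4777)
H(x) = (6 + x)/(2*x) (H(x) = (6 + x)/(x + x) = (6 + x)/((2*x)) = (6 + x)*(1/(2*x)) = (6 + x)/(2*x))
H(1/(101 - 123))/p = ((6 + 1/(101 - 123))/(2*(1/(101 - 123))))/4777 = ((6 + 1/(-22))/(2*(1/(-22))))*(1/4777) = ((6 - 1/22)/(2*(-1/22)))*(1/4777) = ((½)*(-22)*(131/22))*(1/4777) = -131/2*1/4777 = -131/9554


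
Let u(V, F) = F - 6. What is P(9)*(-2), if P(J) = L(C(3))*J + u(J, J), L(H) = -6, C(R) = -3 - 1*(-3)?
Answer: 102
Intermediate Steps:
C(R) = 0 (C(R) = -3 + 3 = 0)
u(V, F) = -6 + F
P(J) = -6 - 5*J (P(J) = -6*J + (-6 + J) = -6 - 5*J)
P(9)*(-2) = (-6 - 5*9)*(-2) = (-6 - 45)*(-2) = -51*(-2) = 102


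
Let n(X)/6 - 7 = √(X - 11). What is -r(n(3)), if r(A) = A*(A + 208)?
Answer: -10212 - 3504*I*√2 ≈ -10212.0 - 4955.4*I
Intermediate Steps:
n(X) = 42 + 6*√(-11 + X) (n(X) = 42 + 6*√(X - 11) = 42 + 6*√(-11 + X))
r(A) = A*(208 + A)
-r(n(3)) = -(42 + 6*√(-11 + 3))*(208 + (42 + 6*√(-11 + 3))) = -(42 + 6*√(-8))*(208 + (42 + 6*√(-8))) = -(42 + 6*(2*I*√2))*(208 + (42 + 6*(2*I*√2))) = -(42 + 12*I*√2)*(208 + (42 + 12*I*√2)) = -(42 + 12*I*√2)*(250 + 12*I*√2)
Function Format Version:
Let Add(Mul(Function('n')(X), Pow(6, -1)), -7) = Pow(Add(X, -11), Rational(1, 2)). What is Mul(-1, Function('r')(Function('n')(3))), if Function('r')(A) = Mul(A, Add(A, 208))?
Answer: Add(-10212, Mul(-3504, I, Pow(2, Rational(1, 2)))) ≈ Add(-10212., Mul(-4955.4, I))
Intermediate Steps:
Function('n')(X) = Add(42, Mul(6, Pow(Add(-11, X), Rational(1, 2)))) (Function('n')(X) = Add(42, Mul(6, Pow(Add(X, -11), Rational(1, 2)))) = Add(42, Mul(6, Pow(Add(-11, X), Rational(1, 2)))))
Function('r')(A) = Mul(A, Add(208, A))
Mul(-1, Function('r')(Function('n')(3))) = Mul(-1, Mul(Add(42, Mul(6, Pow(Add(-11, 3), Rational(1, 2)))), Add(208, Add(42, Mul(6, Pow(Add(-11, 3), Rational(1, 2))))))) = Mul(-1, Mul(Add(42, Mul(6, Pow(-8, Rational(1, 2)))), Add(208, Add(42, Mul(6, Pow(-8, Rational(1, 2))))))) = Mul(-1, Mul(Add(42, Mul(6, Mul(2, I, Pow(2, Rational(1, 2))))), Add(208, Add(42, Mul(6, Mul(2, I, Pow(2, Rational(1, 2)))))))) = Mul(-1, Mul(Add(42, Mul(12, I, Pow(2, Rational(1, 2)))), Add(208, Add(42, Mul(12, I, Pow(2, Rational(1, 2))))))) = Mul(-1, Mul(Add(42, Mul(12, I, Pow(2, Rational(1, 2)))), Add(250, Mul(12, I, Pow(2, Rational(1, 2)))))) = Mul(-1, Add(42, Mul(12, I, Pow(2, Rational(1, 2)))), Add(250, Mul(12, I, Pow(2, Rational(1, 2)))))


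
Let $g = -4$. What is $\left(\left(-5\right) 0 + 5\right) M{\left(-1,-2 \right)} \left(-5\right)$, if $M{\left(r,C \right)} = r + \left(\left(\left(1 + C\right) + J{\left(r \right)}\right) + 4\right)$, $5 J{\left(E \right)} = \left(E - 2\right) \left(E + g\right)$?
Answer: $-125$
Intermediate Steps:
$J{\left(E \right)} = \frac{\left(-4 + E\right) \left(-2 + E\right)}{5}$ ($J{\left(E \right)} = \frac{\left(E - 2\right) \left(E - 4\right)}{5} = \frac{\left(-2 + E\right) \left(-4 + E\right)}{5} = \frac{\left(-4 + E\right) \left(-2 + E\right)}{5}$)
$M{\left(r,C \right)} = \frac{33}{5} + C - \frac{r}{5} + \frac{r^{2}}{5}$ ($M{\left(r,C \right)} = r + \left(\left(\left(1 + C\right) + \left(\frac{8}{5} - \frac{6 r}{5} + \frac{r^{2}}{5}\right)\right) + 4\right) = r + \left(\left(\frac{13}{5} + C - \frac{6 r}{5} + \frac{r^{2}}{5}\right) + 4\right) = r + \left(\frac{33}{5} + C - \frac{6 r}{5} + \frac{r^{2}}{5}\right) = \frac{33}{5} + C - \frac{r}{5} + \frac{r^{2}}{5}$)
$\left(\left(-5\right) 0 + 5\right) M{\left(-1,-2 \right)} \left(-5\right) = \left(\left(-5\right) 0 + 5\right) \left(\frac{33}{5} - 2 - - \frac{1}{5} + \frac{\left(-1\right)^{2}}{5}\right) \left(-5\right) = \left(0 + 5\right) \left(\frac{33}{5} - 2 + \frac{1}{5} + \frac{1}{5} \cdot 1\right) \left(-5\right) = 5 \left(\frac{33}{5} - 2 + \frac{1}{5} + \frac{1}{5}\right) \left(-5\right) = 5 \cdot 5 \left(-5\right) = 25 \left(-5\right) = -125$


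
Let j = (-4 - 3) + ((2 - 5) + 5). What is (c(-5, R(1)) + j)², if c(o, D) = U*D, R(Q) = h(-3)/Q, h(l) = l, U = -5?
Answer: 100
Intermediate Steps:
R(Q) = -3/Q
c(o, D) = -5*D
j = -5 (j = -7 + (-3 + 5) = -7 + 2 = -5)
(c(-5, R(1)) + j)² = (-(-15)/1 - 5)² = (-(-15) - 5)² = (-5*(-3) - 5)² = (15 - 5)² = 10² = 100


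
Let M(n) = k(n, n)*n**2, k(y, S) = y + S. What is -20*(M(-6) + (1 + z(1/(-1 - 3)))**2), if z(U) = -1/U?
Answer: 8140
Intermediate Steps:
k(y, S) = S + y
M(n) = 2*n**3 (M(n) = (n + n)*n**2 = (2*n)*n**2 = 2*n**3)
-20*(M(-6) + (1 + z(1/(-1 - 3)))**2) = -20*(2*(-6)**3 + (1 - 1/(1/(-1 - 3)))**2) = -20*(2*(-216) + (1 - 1/(1/(-4)))**2) = -20*(-432 + (1 - 1/(-1/4))**2) = -20*(-432 + (1 - 1*(-4))**2) = -20*(-432 + (1 + 4)**2) = -20*(-432 + 5**2) = -20*(-432 + 25) = -20*(-407) = 8140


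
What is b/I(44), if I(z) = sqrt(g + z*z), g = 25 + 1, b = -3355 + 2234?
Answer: -1121*sqrt(218)/654 ≈ -25.308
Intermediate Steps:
b = -1121
g = 26
I(z) = sqrt(26 + z**2) (I(z) = sqrt(26 + z*z) = sqrt(26 + z**2))
b/I(44) = -1121/sqrt(26 + 44**2) = -1121/sqrt(26 + 1936) = -1121*sqrt(218)/654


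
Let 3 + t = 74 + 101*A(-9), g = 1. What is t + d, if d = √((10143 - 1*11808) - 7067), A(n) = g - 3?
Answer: -131 + 2*I*√2183 ≈ -131.0 + 93.445*I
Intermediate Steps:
A(n) = -2 (A(n) = 1 - 3 = -2)
t = -131 (t = -3 + (74 + 101*(-2)) = -3 + (74 - 202) = -3 - 128 = -131)
d = 2*I*√2183 (d = √((10143 - 11808) - 7067) = √(-1665 - 7067) = √(-8732) = 2*I*√2183 ≈ 93.445*I)
t + d = -131 + 2*I*√2183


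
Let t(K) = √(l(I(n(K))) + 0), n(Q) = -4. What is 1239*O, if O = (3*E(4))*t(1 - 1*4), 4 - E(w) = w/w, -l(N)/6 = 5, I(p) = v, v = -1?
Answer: 11151*I*√30 ≈ 61077.0*I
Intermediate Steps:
I(p) = -1
l(N) = -30 (l(N) = -6*5 = -30)
E(w) = 3 (E(w) = 4 - w/w = 4 - 1*1 = 4 - 1 = 3)
t(K) = I*√30 (t(K) = √(-30 + 0) = √(-30) = I*√30)
O = 9*I*√30 (O = (3*3)*(I*√30) = 9*(I*√30) = 9*I*√30 ≈ 49.295*I)
1239*O = 1239*(9*I*√30) = 11151*I*√30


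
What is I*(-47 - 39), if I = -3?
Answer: 258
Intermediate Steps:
I*(-47 - 39) = -3*(-47 - 39) = -3*(-86) = 258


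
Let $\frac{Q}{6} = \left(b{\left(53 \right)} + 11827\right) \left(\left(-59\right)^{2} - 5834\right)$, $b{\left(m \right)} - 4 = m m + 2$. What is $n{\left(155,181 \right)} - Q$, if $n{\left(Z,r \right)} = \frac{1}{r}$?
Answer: $\frac{37415551837}{181} \approx 2.0672 \cdot 10^{8}$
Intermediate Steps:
$b{\left(m \right)} = 6 + m^{2}$ ($b{\left(m \right)} = 4 + \left(m m + 2\right) = 4 + \left(m^{2} + 2\right) = 4 + \left(2 + m^{2}\right) = 6 + m^{2}$)
$Q = -206715756$ ($Q = 6 \left(\left(6 + 53^{2}\right) + 11827\right) \left(\left(-59\right)^{2} - 5834\right) = 6 \left(\left(6 + 2809\right) + 11827\right) \left(3481 - 5834\right) = 6 \left(2815 + 11827\right) \left(-2353\right) = 6 \cdot 14642 \left(-2353\right) = 6 \left(-34452626\right) = -206715756$)
$n{\left(155,181 \right)} - Q = \frac{1}{181} - -206715756 = \frac{1}{181} + 206715756 = \frac{37415551837}{181}$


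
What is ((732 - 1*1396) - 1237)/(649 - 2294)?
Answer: 1901/1645 ≈ 1.1556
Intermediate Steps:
((732 - 1*1396) - 1237)/(649 - 2294) = ((732 - 1396) - 1237)/(-1645) = (-664 - 1237)*(-1/1645) = -1901*(-1/1645) = 1901/1645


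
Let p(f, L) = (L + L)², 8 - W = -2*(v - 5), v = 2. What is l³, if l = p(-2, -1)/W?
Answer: 8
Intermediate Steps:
W = 2 (W = 8 - (-2)*(2 - 5) = 8 - (-2)*(-3) = 8 - 1*6 = 8 - 6 = 2)
p(f, L) = 4*L² (p(f, L) = (2*L)² = 4*L²)
l = 2 (l = (4*(-1)²)/2 = (4*1)*(½) = 4*(½) = 2)
l³ = 2³ = 8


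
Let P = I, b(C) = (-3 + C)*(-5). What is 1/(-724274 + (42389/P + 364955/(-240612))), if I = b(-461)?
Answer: -139554960/101073690947423 ≈ -1.3807e-6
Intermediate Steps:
b(C) = 15 - 5*C
I = 2320 (I = 15 - 5*(-461) = 15 + 2305 = 2320)
P = 2320
1/(-724274 + (42389/P + 364955/(-240612))) = 1/(-724274 + (42389/2320 + 364955/(-240612))) = 1/(-724274 + (42389*(1/2320) + 364955*(-1/240612))) = 1/(-724274 + (42389/2320 - 364955/240612)) = 1/(-724274 + 2338151617/139554960) = 1/(-101073690947423/139554960) = -139554960/101073690947423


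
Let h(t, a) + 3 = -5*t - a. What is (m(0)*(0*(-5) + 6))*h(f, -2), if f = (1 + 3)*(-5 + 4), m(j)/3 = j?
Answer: 0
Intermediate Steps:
m(j) = 3*j
f = -4 (f = 4*(-1) = -4)
h(t, a) = -3 - a - 5*t (h(t, a) = -3 + (-5*t - a) = -3 + (-a - 5*t) = -3 - a - 5*t)
(m(0)*(0*(-5) + 6))*h(f, -2) = ((3*0)*(0*(-5) + 6))*(-3 - 1*(-2) - 5*(-4)) = (0*(0 + 6))*(-3 + 2 + 20) = (0*6)*19 = 0*19 = 0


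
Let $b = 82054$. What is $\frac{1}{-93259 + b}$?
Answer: $- \frac{1}{11205} \approx -8.9246 \cdot 10^{-5}$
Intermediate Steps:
$\frac{1}{-93259 + b} = \frac{1}{-93259 + 82054} = \frac{1}{-11205} = - \frac{1}{11205}$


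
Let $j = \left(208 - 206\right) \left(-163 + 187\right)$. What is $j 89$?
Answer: $4272$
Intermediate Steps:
$j = 48$ ($j = 2 \cdot 24 = 48$)
$j 89 = 48 \cdot 89 = 4272$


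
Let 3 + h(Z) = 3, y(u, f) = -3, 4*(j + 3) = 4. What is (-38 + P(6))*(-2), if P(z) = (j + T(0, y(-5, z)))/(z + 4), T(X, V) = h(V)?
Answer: 382/5 ≈ 76.400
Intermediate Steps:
j = -2 (j = -3 + (¼)*4 = -3 + 1 = -2)
h(Z) = 0 (h(Z) = -3 + 3 = 0)
T(X, V) = 0
P(z) = -2/(4 + z) (P(z) = (-2 + 0)/(z + 4) = -2/(4 + z))
(-38 + P(6))*(-2) = (-38 - 2/(4 + 6))*(-2) = (-38 - 2/10)*(-2) = (-38 - 2*⅒)*(-2) = (-38 - ⅕)*(-2) = -191/5*(-2) = 382/5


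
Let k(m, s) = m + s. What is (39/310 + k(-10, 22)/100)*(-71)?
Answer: -27051/1550 ≈ -17.452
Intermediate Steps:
(39/310 + k(-10, 22)/100)*(-71) = (39/310 + (-10 + 22)/100)*(-71) = (39*(1/310) + 12*(1/100))*(-71) = (39/310 + 3/25)*(-71) = (381/1550)*(-71) = -27051/1550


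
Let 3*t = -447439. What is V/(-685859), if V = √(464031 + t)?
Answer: -√2833962/2057577 ≈ -0.00081817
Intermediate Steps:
t = -447439/3 (t = (⅓)*(-447439) = -447439/3 ≈ -1.4915e+5)
V = √2833962/3 (V = √(464031 - 447439/3) = √(944654/3) = √2833962/3 ≈ 561.15)
V/(-685859) = (√2833962/3)/(-685859) = (√2833962/3)*(-1/685859) = -√2833962/2057577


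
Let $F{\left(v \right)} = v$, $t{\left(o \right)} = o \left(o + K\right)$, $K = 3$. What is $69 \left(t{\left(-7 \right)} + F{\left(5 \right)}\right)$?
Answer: $2277$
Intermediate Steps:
$t{\left(o \right)} = o \left(3 + o\right)$ ($t{\left(o \right)} = o \left(o + 3\right) = o \left(3 + o\right)$)
$69 \left(t{\left(-7 \right)} + F{\left(5 \right)}\right) = 69 \left(- 7 \left(3 - 7\right) + 5\right) = 69 \left(\left(-7\right) \left(-4\right) + 5\right) = 69 \left(28 + 5\right) = 69 \cdot 33 = 2277$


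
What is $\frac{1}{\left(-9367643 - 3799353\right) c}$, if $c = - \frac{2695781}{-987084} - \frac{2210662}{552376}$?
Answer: $\frac{17038797237}{285157782126829006} \approx 5.9752 \cdot 10^{-8}$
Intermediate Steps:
$c = - \frac{43314022747}{34077594474}$ ($c = \left(-2695781\right) \left(- \frac{1}{987084}\right) - \frac{1105331}{276188} = \frac{2695781}{987084} - \frac{1105331}{276188} = - \frac{43314022747}{34077594474} \approx -1.271$)
$\frac{1}{\left(-9367643 - 3799353\right) c} = \frac{1}{\left(-9367643 - 3799353\right) \left(- \frac{43314022747}{34077594474}\right)} = \frac{1}{-13166996} \left(- \frac{34077594474}{43314022747}\right) = \left(- \frac{1}{13166996}\right) \left(- \frac{34077594474}{43314022747}\right) = \frac{17038797237}{285157782126829006}$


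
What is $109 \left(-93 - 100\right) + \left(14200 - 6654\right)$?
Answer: $-13491$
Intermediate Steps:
$109 \left(-93 - 100\right) + \left(14200 - 6654\right) = 109 \left(-193\right) + 7546 = -21037 + 7546 = -13491$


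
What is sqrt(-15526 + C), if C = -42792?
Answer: I*sqrt(58318) ≈ 241.49*I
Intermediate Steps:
sqrt(-15526 + C) = sqrt(-15526 - 42792) = sqrt(-58318) = I*sqrt(58318)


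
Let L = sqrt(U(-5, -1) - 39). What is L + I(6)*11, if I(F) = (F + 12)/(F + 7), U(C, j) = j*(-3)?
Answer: 198/13 + 6*I ≈ 15.231 + 6.0*I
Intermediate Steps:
U(C, j) = -3*j
I(F) = (12 + F)/(7 + F)
L = 6*I (L = sqrt(-3*(-1) - 39) = sqrt(3 - 39) = sqrt(-36) = 6*I ≈ 6.0*I)
L + I(6)*11 = 6*I + ((12 + 6)/(7 + 6))*11 = 6*I + (18/13)*11 = 6*I + 198/13 = 198/13 + 6*I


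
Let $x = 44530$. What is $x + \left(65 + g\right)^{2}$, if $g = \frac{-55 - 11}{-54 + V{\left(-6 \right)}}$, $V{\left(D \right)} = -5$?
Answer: $\frac{170226731}{3481} \approx 48902.0$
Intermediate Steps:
$g = \frac{66}{59}$ ($g = \frac{-55 - 11}{-54 - 5} = - \frac{66}{-59} = \left(-66\right) \left(- \frac{1}{59}\right) = \frac{66}{59} \approx 1.1186$)
$x + \left(65 + g\right)^{2} = 44530 + \left(65 + \frac{66}{59}\right)^{2} = 44530 + \left(\frac{3901}{59}\right)^{2} = 44530 + \frac{15217801}{3481} = \frac{170226731}{3481}$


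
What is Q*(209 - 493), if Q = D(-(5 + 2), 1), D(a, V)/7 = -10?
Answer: 19880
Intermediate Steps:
D(a, V) = -70 (D(a, V) = 7*(-10) = -70)
Q = -70
Q*(209 - 493) = -70*(209 - 493) = -70*(-284) = 19880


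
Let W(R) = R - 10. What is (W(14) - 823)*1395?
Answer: -1142505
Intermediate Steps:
W(R) = -10 + R
(W(14) - 823)*1395 = ((-10 + 14) - 823)*1395 = (4 - 823)*1395 = -819*1395 = -1142505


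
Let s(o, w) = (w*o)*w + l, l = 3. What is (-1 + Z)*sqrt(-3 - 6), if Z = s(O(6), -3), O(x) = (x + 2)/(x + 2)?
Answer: 33*I ≈ 33.0*I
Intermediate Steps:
O(x) = 1 (O(x) = (2 + x)/(2 + x) = 1)
s(o, w) = 3 + o*w**2 (s(o, w) = (w*o)*w + 3 = (o*w)*w + 3 = o*w**2 + 3 = 3 + o*w**2)
Z = 12 (Z = 3 + 1*(-3)**2 = 3 + 1*9 = 3 + 9 = 12)
(-1 + Z)*sqrt(-3 - 6) = (-1 + 12)*sqrt(-3 - 6) = 11*sqrt(-9) = 11*(3*I) = 33*I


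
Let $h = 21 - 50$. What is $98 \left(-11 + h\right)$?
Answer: $-3920$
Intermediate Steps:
$h = -29$
$98 \left(-11 + h\right) = 98 \left(-11 - 29\right) = 98 \left(-40\right) = -3920$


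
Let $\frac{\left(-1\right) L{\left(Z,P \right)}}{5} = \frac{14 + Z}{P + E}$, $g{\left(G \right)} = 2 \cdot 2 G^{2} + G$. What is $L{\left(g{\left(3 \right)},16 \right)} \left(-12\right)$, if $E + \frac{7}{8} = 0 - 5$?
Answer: $\frac{8480}{27} \approx 314.07$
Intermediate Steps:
$g{\left(G \right)} = G + 4 G^{2}$ ($g{\left(G \right)} = 4 G^{2} + G = G + 4 G^{2}$)
$E = - \frac{47}{8}$ ($E = - \frac{7}{8} + \left(0 - 5\right) = - \frac{7}{8} - 5 = - \frac{47}{8} \approx -5.875$)
$L{\left(Z,P \right)} = - \frac{5 \left(14 + Z\right)}{- \frac{47}{8} + P}$ ($L{\left(Z,P \right)} = - 5 \frac{14 + Z}{P - \frac{47}{8}} = - 5 \frac{14 + Z}{- \frac{47}{8} + P} = - \frac{5 \left(14 + Z\right)}{- \frac{47}{8} + P}$)
$L{\left(g{\left(3 \right)},16 \right)} \left(-12\right) = \frac{40 \left(-14 - 3 \left(1 + 4 \cdot 3\right)\right)}{-47 + 8 \cdot 16} \left(-12\right) = \frac{40 \left(-14 - 3 \left(1 + 12\right)\right)}{-47 + 128} \left(-12\right) = \frac{40 \left(-14 - 3 \cdot 13\right)}{81} \left(-12\right) = 40 \cdot \frac{1}{81} \left(-14 - 39\right) \left(-12\right) = 40 \cdot \frac{1}{81} \left(-53\right) \left(-12\right) = \left(- \frac{2120}{81}\right) \left(-12\right) = \frac{8480}{27}$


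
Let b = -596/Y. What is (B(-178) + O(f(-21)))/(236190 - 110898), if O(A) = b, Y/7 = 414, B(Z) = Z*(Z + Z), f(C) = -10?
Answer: 45909967/90774054 ≈ 0.50576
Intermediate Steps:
B(Z) = 2*Z² (B(Z) = Z*(2*Z) = 2*Z²)
Y = 2898 (Y = 7*414 = 2898)
b = -298/1449 (b = -596/2898 = -596*1/2898 = -298/1449 ≈ -0.20566)
O(A) = -298/1449
(B(-178) + O(f(-21)))/(236190 - 110898) = (2*(-178)² - 298/1449)/(236190 - 110898) = (2*31684 - 298/1449)/125292 = (63368 - 298/1449)*(1/125292) = (91819934/1449)*(1/125292) = 45909967/90774054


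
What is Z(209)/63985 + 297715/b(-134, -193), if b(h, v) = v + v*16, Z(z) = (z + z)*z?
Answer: -18762659553/209934785 ≈ -89.374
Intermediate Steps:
Z(z) = 2*z**2 (Z(z) = (2*z)*z = 2*z**2)
b(h, v) = 17*v (b(h, v) = v + 16*v = 17*v)
Z(209)/63985 + 297715/b(-134, -193) = (2*209**2)/63985 + 297715/((17*(-193))) = (2*43681)*(1/63985) + 297715/(-3281) = 87362*(1/63985) + 297715*(-1/3281) = 87362/63985 - 297715/3281 = -18762659553/209934785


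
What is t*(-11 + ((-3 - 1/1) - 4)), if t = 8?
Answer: -152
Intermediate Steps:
t*(-11 + ((-3 - 1/1) - 4)) = 8*(-11 + ((-3 - 1/1) - 4)) = 8*(-11 + ((-3 - 1*1) - 4)) = 8*(-11 + ((-3 - 1) - 4)) = 8*(-11 + (-4 - 4)) = 8*(-11 - 8) = 8*(-19) = -152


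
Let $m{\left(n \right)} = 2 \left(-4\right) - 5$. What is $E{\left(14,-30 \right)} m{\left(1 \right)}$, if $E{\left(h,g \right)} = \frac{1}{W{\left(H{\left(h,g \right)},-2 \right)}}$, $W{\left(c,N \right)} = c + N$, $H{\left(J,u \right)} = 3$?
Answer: $-13$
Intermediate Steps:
$W{\left(c,N \right)} = N + c$
$E{\left(h,g \right)} = 1$ ($E{\left(h,g \right)} = \frac{1}{-2 + 3} = 1^{-1} = 1$)
$m{\left(n \right)} = -13$ ($m{\left(n \right)} = -8 - 5 = -13$)
$E{\left(14,-30 \right)} m{\left(1 \right)} = 1 \left(-13\right) = -13$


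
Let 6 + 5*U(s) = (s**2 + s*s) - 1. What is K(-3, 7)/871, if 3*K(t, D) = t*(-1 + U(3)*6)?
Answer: -61/4355 ≈ -0.014007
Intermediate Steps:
U(s) = -7/5 + 2*s**2/5 (U(s) = -6/5 + ((s**2 + s*s) - 1)/5 = -6/5 + ((s**2 + s**2) - 1)/5 = -6/5 + (2*s**2 - 1)/5 = -6/5 + (-1 + 2*s**2)/5 = -6/5 + (-1/5 + 2*s**2/5) = -7/5 + 2*s**2/5)
K(t, D) = 61*t/15 (K(t, D) = (t*(-1 + (-7/5 + (2/5)*3**2)*6))/3 = (t*(-1 + (-7/5 + (2/5)*9)*6))/3 = (t*(-1 + (-7/5 + 18/5)*6))/3 = (t*(-1 + (11/5)*6))/3 = (t*(-1 + 66/5))/3 = (t*(61/5))/3 = (61*t/5)/3 = 61*t/15)
K(-3, 7)/871 = ((61/15)*(-3))/871 = -61/5*1/871 = -61/4355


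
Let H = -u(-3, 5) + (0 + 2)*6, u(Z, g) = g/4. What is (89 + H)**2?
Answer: 159201/16 ≈ 9950.1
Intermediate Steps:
u(Z, g) = g/4 (u(Z, g) = g*(1/4) = g/4)
H = 43/4 (H = -5/4 + (0 + 2)*6 = -1*5/4 + 2*6 = -5/4 + 12 = 43/4 ≈ 10.750)
(89 + H)**2 = (89 + 43/4)**2 = (399/4)**2 = 159201/16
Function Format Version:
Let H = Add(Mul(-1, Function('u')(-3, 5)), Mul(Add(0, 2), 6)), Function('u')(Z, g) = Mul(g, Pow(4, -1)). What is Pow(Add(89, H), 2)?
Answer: Rational(159201, 16) ≈ 9950.1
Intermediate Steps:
Function('u')(Z, g) = Mul(Rational(1, 4), g) (Function('u')(Z, g) = Mul(g, Rational(1, 4)) = Mul(Rational(1, 4), g))
H = Rational(43, 4) (H = Add(Mul(-1, Mul(Rational(1, 4), 5)), Mul(Add(0, 2), 6)) = Add(Mul(-1, Rational(5, 4)), Mul(2, 6)) = Add(Rational(-5, 4), 12) = Rational(43, 4) ≈ 10.750)
Pow(Add(89, H), 2) = Pow(Add(89, Rational(43, 4)), 2) = Pow(Rational(399, 4), 2) = Rational(159201, 16)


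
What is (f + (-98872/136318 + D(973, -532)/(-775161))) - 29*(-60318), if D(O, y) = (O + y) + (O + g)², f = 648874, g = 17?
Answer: 14077930574434921/5870466511 ≈ 2.3981e+6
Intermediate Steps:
D(O, y) = O + y + (17 + O)² (D(O, y) = (O + y) + (O + 17)² = (O + y) + (17 + O)² = O + y + (17 + O)²)
(f + (-98872/136318 + D(973, -532)/(-775161))) - 29*(-60318) = (648874 + (-98872/136318 + (973 - 532 + (17 + 973)²)/(-775161))) - 29*(-60318) = (648874 + (-98872*1/136318 + (973 - 532 + 990²)*(-1/775161))) + 1749222 = (648874 + (-49436/68159 + (973 - 532 + 980100)*(-1/775161))) + 1749222 = (648874 + (-49436/68159 + 980541*(-1/775161))) + 1749222 = (648874 + (-49436/68159 - 108949/86129)) + 1749222 = (648874 - 11683728135/5870466511) + 1749222 = 3809181403130479/5870466511 + 1749222 = 14077930574434921/5870466511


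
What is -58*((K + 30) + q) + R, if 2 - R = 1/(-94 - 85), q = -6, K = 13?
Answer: -383775/179 ≈ -2144.0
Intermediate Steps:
R = 359/179 (R = 2 - 1/(-94 - 85) = 2 - 1/(-179) = 2 - 1*(-1/179) = 2 + 1/179 = 359/179 ≈ 2.0056)
-58*((K + 30) + q) + R = -58*((13 + 30) - 6) + 359/179 = -58*(43 - 6) + 359/179 = -58*37 + 359/179 = -2146 + 359/179 = -383775/179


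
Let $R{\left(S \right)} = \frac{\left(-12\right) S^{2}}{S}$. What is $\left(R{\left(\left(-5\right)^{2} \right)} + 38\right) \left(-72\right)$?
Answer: $18864$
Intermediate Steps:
$R{\left(S \right)} = - 12 S$
$\left(R{\left(\left(-5\right)^{2} \right)} + 38\right) \left(-72\right) = \left(- 12 \left(-5\right)^{2} + 38\right) \left(-72\right) = \left(\left(-12\right) 25 + 38\right) \left(-72\right) = \left(-300 + 38\right) \left(-72\right) = \left(-262\right) \left(-72\right) = 18864$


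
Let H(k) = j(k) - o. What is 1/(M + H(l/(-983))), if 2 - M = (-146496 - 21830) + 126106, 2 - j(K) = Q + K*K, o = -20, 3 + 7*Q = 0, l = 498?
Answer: 6764023/285740550451 ≈ 2.3672e-5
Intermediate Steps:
Q = -3/7 (Q = -3/7 + (⅐)*0 = -3/7 + 0 = -3/7 ≈ -0.42857)
j(K) = 17/7 - K² (j(K) = 2 - (-3/7 + K*K) = 2 - (-3/7 + K²) = 2 + (3/7 - K²) = 17/7 - K²)
H(k) = 157/7 - k² (H(k) = (17/7 - k²) - 1*(-20) = (17/7 - k²) + 20 = 157/7 - k²)
M = 42222 (M = 2 - ((-146496 - 21830) + 126106) = 2 - (-168326 + 126106) = 2 - 1*(-42220) = 2 + 42220 = 42222)
1/(M + H(l/(-983))) = 1/(42222 + (157/7 - (498/(-983))²)) = 1/(42222 + (157/7 - (498*(-1/983))²)) = 1/(42222 + (157/7 - (-498/983)²)) = 1/(42222 + (157/7 - 1*248004/966289)) = 1/(42222 + (157/7 - 248004/966289)) = 1/(42222 + 149971345/6764023) = 1/(285740550451/6764023) = 6764023/285740550451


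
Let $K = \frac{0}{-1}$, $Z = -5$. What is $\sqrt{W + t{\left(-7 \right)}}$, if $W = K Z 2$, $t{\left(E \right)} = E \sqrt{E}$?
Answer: $- \left(-7\right)^{\frac{3}{4}} \approx 3.043 - 3.043 i$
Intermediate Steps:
$K = 0$ ($K = 0 \left(-1\right) = 0$)
$t{\left(E \right)} = E^{\frac{3}{2}}$
$W = 0$ ($W = 0 \left(-5\right) 2 = 0 \cdot 2 = 0$)
$\sqrt{W + t{\left(-7 \right)}} = \sqrt{0 + \left(-7\right)^{\frac{3}{2}}} = \sqrt{0 - 7 i \sqrt{7}} = \sqrt{- 7 i \sqrt{7}} = 7^{\frac{3}{4}} \sqrt{- i}$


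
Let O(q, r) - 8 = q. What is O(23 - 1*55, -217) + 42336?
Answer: 42312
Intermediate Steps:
O(q, r) = 8 + q
O(23 - 1*55, -217) + 42336 = (8 + (23 - 1*55)) + 42336 = (8 + (23 - 55)) + 42336 = (8 - 32) + 42336 = -24 + 42336 = 42312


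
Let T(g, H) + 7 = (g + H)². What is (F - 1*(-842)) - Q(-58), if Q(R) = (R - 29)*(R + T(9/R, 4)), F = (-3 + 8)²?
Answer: -406221/116 ≈ -3501.9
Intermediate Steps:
F = 25 (F = 5² = 25)
T(g, H) = -7 + (H + g)² (T(g, H) = -7 + (g + H)² = -7 + (H + g)²)
Q(R) = (-29 + R)*(-7 + R + (4 + 9/R)²) (Q(R) = (R - 29)*(R + (-7 + (4 + 9/R)²)) = (-29 + R)*(-7 + R + (4 + 9/R)²))
(F - 1*(-842)) - Q(-58) = (25 - 1*(-842)) - (-189 + (-58)² - 2349/(-58)² - 2007/(-58) - 20*(-58)) = (25 + 842) - (-189 + 3364 - 2349*1/3364 - 2007*(-1/58) + 1160) = 867 - (-189 + 3364 - 81/116 + 2007/58 + 1160) = 867 - 1*506793/116 = 867 - 506793/116 = -406221/116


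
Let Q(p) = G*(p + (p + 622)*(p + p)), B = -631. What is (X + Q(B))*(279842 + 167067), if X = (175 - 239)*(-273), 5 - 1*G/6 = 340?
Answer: -9628117220382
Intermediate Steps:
G = -2010 (G = 30 - 6*340 = 30 - 2040 = -2010)
X = 17472 (X = -64*(-273) = 17472)
Q(p) = -2010*p - 4020*p*(622 + p) (Q(p) = -2010*(p + (p + 622)*(p + p)) = -2010*(p + (622 + p)*(2*p)) = -2010*(p + 2*p*(622 + p)) = -2010*p - 4020*p*(622 + p))
(X + Q(B))*(279842 + 167067) = (17472 - 2010*(-631)*(1245 + 2*(-631)))*(279842 + 167067) = (17472 - 2010*(-631)*(1245 - 1262))*446909 = (17472 - 2010*(-631)*(-17))*446909 = (17472 - 21561270)*446909 = -21543798*446909 = -9628117220382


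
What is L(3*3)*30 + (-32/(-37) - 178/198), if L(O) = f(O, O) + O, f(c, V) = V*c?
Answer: 9889975/3663 ≈ 2700.0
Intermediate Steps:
L(O) = O + O² (L(O) = O*O + O = O² + O = O + O²)
L(3*3)*30 + (-32/(-37) - 178/198) = ((3*3)*(1 + 3*3))*30 + (-32/(-37) - 178/198) = (9*(1 + 9))*30 + (-32*(-1/37) - 178*1/198) = (9*10)*30 + (32/37 - 89/99) = 90*30 - 125/3663 = 2700 - 125/3663 = 9889975/3663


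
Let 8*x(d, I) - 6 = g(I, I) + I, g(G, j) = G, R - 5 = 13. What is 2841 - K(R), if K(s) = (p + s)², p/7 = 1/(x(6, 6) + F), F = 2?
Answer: 709493/289 ≈ 2455.0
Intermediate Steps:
R = 18 (R = 5 + 13 = 18)
x(d, I) = ¾ + I/4 (x(d, I) = ¾ + (I + I)/8 = ¾ + (2*I)/8 = ¾ + I/4)
p = 28/17 (p = 7/((¾ + (¼)*6) + 2) = 7/((¾ + 3/2) + 2) = 7/(9/4 + 2) = 7/(17/4) = 7*(4/17) = 28/17 ≈ 1.6471)
K(s) = (28/17 + s)²
2841 - K(R) = 2841 - (28 + 17*18)²/289 = 2841 - (28 + 306)²/289 = 2841 - 334²/289 = 2841 - 111556/289 = 709493/289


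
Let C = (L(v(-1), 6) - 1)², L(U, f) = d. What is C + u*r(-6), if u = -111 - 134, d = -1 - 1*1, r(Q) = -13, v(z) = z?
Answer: 3194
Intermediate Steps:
d = -2 (d = -1 - 1 = -2)
L(U, f) = -2
u = -245
C = 9 (C = (-2 - 1)² = (-3)² = 9)
C + u*r(-6) = 9 - 245*(-13) = 9 + 3185 = 3194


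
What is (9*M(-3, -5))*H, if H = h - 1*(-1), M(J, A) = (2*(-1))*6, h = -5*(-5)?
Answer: -2808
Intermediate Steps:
h = 25
M(J, A) = -12 (M(J, A) = -2*6 = -12)
H = 26 (H = 25 - 1*(-1) = 25 + 1 = 26)
(9*M(-3, -5))*H = (9*(-12))*26 = -108*26 = -2808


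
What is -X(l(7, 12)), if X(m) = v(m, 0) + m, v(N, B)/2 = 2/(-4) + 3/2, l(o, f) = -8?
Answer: 6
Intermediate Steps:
v(N, B) = 2 (v(N, B) = 2*(2/(-4) + 3/2) = 2*(2*(-¼) + 3*(½)) = 2*(-½ + 3/2) = 2*1 = 2)
X(m) = 2 + m
-X(l(7, 12)) = -(2 - 8) = -1*(-6) = 6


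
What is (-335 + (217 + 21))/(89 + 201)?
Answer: -97/290 ≈ -0.33448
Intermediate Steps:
(-335 + (217 + 21))/(89 + 201) = (-335 + 238)/290 = -97*1/290 = -97/290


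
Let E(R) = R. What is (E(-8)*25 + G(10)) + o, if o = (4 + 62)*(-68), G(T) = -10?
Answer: -4698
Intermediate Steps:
o = -4488 (o = 66*(-68) = -4488)
(E(-8)*25 + G(10)) + o = (-8*25 - 10) - 4488 = (-200 - 10) - 4488 = -210 - 4488 = -4698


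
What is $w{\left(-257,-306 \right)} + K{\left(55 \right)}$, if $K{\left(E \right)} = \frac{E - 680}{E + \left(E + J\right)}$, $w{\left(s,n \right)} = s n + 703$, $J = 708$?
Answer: $\frac{64903585}{818} \approx 79344.0$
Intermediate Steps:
$w{\left(s,n \right)} = 703 + n s$ ($w{\left(s,n \right)} = n s + 703 = 703 + n s$)
$K{\left(E \right)} = \frac{-680 + E}{708 + 2 E}$ ($K{\left(E \right)} = \frac{E - 680}{E + \left(E + 708\right)} = \frac{-680 + E}{E + \left(708 + E\right)} = \frac{-680 + E}{708 + 2 E}$)
$w{\left(-257,-306 \right)} + K{\left(55 \right)} = \left(703 - -78642\right) + \frac{-680 + 55}{2 \left(354 + 55\right)} = \left(703 + 78642\right) + \frac{1}{2} \cdot \frac{1}{409} \left(-625\right) = 79345 + \frac{1}{2} \cdot \frac{1}{409} \left(-625\right) = 79345 - \frac{625}{818} = \frac{64903585}{818}$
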